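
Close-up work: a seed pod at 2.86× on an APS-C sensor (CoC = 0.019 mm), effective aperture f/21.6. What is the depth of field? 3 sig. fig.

0.100 mm

At magnification m, DoF ≈ 2·N_eff·c/m² = 2 × 21.6 × 0.019 / 2.86² = 0.8208 / 8.18 ≈ 0.1 mm.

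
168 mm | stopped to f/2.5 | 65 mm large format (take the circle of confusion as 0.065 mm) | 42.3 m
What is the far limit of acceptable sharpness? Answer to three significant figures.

Hyperfocal distance H = f²/(N·c) + f = 168²/(2.5 × 0.065) + 168 = 28224/0.1625 + 168 ≈ 173854.2 mm ≈ 173.9 m.
Far limit Df = s·(H − f)/(H − s) = 42300 × (173854.2 − 168) / (173854.2 − 42300) = 42300 × 173686.2 / 131554.2 ≈ 55847 mm ≈ 55.8 m.

55.8 m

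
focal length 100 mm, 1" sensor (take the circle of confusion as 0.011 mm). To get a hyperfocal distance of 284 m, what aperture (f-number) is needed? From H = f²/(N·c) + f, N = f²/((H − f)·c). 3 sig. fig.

Rearrange H = f²/(N·c) + f for N: N = f² / ((H − f)·c).
N = 100² / ((284000 − 100) × 0.011) = 10000 / 3123 ≈ 3.20.

f/3.20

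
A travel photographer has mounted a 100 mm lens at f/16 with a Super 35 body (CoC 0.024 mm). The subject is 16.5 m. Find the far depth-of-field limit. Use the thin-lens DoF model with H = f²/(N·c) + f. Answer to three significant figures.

Hyperfocal distance H = f²/(N·c) + f = 100²/(16 × 0.024) + 100 = 10000/0.384 + 100 ≈ 26141.7 mm ≈ 26.14 m.
Far limit Df = s·(H − f)/(H − s) = 16500 × (26141.7 − 100) / (26141.7 − 16500) = 16500 × 26041.7 / 9641.7 ≈ 44566 mm ≈ 44.6 m.

44.6 m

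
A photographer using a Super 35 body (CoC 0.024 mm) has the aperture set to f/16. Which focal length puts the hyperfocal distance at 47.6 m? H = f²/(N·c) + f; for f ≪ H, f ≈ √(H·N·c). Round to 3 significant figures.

From H = f²/(N·c) + f, with f ≪ H: f ≈ √(H·N·c) = √(47600 × 16 × 0.024) = √18278 ≈ 135.2 mm.
The +f correction barely moves this — solving exactly, f² + N·c·f − N·c·H = 0 ⇒ f = (−N·c + √((N·c)² + 4·N·c·H))/2 = (−0.384 + √73114)/2 ≈ 135.01 mm, so f ≈ 135 mm.

135 mm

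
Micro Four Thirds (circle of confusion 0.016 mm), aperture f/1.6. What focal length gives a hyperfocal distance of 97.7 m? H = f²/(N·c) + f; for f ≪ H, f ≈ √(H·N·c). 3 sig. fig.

50.0 mm

From H = f²/(N·c) + f, with f ≪ H: f ≈ √(H·N·c) = √(97700 × 1.6 × 0.016) = √2501.1 ≈ 50.01 mm.
The +f correction barely moves this — solving exactly, f² + N·c·f − N·c·H = 0 ⇒ f = (−N·c + √((N·c)² + 4·N·c·H))/2 = (−0.0256 + √10004)/2 ≈ 49.998 mm, so f ≈ 50.0 mm.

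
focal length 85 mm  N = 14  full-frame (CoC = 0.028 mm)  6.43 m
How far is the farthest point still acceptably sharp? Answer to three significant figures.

Hyperfocal distance H = f²/(N·c) + f = 85²/(14 × 0.028) + 85 = 7225/0.392 + 85 ≈ 18516.1 mm ≈ 18.52 m.
Far limit Df = s·(H − f)/(H − s) = 6430 × (18516.1 − 85) / (18516.1 − 6430) = 6430 × 18431.1 / 12086.1 ≈ 9805.6 mm ≈ 9.81 m.

9.81 m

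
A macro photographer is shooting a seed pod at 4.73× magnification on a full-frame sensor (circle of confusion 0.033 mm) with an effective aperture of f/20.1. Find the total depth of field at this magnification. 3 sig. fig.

At magnification m, DoF ≈ 2·N_eff·c/m² = 2 × 20.1 × 0.033 / 4.73² = 1.327 / 22.37 ≈ 0.0593 mm.

0.0593 mm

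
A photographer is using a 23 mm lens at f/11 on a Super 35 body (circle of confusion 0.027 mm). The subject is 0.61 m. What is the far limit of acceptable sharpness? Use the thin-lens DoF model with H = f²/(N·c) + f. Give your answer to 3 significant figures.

0.910 m

Hyperfocal distance H = f²/(N·c) + f = 23²/(11 × 0.027) + 23 = 529/0.297 + 23 ≈ 1804.1 mm ≈ 1.804 m.
Far limit Df = s·(H − f)/(H − s) = 610 × (1804.1 − 23) / (1804.1 − 610) = 610 × 1781.1 / 1194.1 ≈ 909.85 mm ≈ 0.910 m.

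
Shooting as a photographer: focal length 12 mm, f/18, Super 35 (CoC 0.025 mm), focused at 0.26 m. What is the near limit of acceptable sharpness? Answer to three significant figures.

Hyperfocal distance H = f²/(N·c) + f = 12²/(18 × 0.025) + 12 = 144/0.45 + 12 ≈ 332.0 mm ≈ 0.332 m.
Near limit Dn = s·(H − f)/(H + s − 2f) = 260 × (332.0 − 12) / (332.0 + 260 − 2 × 12) = 260 × 320.0 / 568.0 ≈ 146.48 mm.

146 mm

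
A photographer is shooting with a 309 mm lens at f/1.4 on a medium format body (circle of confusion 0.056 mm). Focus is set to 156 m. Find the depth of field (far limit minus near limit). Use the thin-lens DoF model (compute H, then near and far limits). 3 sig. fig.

Hyperfocal distance H = f²/(N·c) + f = 309²/(1.4 × 0.056) + 309 = 95481/0.0784 + 309 ≈ 1218178.9 mm ≈ 1218 m.
Near limit Dn = s·(H − f)/(H + s − 2f) = 156000 × (1218178.9 − 309) / (1218178.9 + 156000 − 2 × 309) = 156000 × 1217869.9 / 1373560.9 ≈ 138318 mm.
Far limit Df = s·(H − f)/(H − s) = 156000 × (1218178.9 − 309) / (1218178.9 − 156000) = 156000 × 1217869.9 / 1062178.9 ≈ 178866 mm.
Depth of field = Df − Dn = 178866 − 138318 ≈ 40548 mm ≈ 40.5 m.

40.5 m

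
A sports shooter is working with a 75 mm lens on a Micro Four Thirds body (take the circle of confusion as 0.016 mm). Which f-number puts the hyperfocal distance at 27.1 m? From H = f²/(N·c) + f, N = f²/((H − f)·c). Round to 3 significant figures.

Rearrange H = f²/(N·c) + f for N: N = f² / ((H − f)·c).
N = 75² / ((27100 − 75) × 0.016) = 5625 / 432.4 ≈ 13.

f/13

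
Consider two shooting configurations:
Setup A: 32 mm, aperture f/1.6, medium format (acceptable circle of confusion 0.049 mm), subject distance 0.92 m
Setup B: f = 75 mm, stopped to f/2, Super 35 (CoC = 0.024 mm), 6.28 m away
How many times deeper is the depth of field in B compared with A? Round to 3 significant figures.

Setup A: H = 32²/(1.6×0.049) + 32 ≈ 13093.2 mm; DoF = Df − Dn = 987.11 − 861.43 ≈ 125.68 mm.
Setup B: H = 75²/(2×0.024) + 75 ≈ 117262.5 mm; DoF = Df − Dn = 6631.11 − 5964.20 ≈ 666.91 mm.
Ratio = 666.91 / 125.68 ≈ 5.31.

5.31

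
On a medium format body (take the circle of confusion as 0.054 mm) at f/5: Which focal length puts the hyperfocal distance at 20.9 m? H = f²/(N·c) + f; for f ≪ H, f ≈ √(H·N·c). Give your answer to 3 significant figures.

75.0 mm

From H = f²/(N·c) + f, with f ≪ H: f ≈ √(H·N·c) = √(20900 × 5 × 0.054) = √5643.0 ≈ 75.12 mm.
Exact: f² + N·c·f − N·c·H = 0 ⇒ f = (−N·c + √((N·c)² + 4·N·c·H))/2 = (−0.27 + √22572)/2 ≈ 74.985 mm ≈ 75.0 mm.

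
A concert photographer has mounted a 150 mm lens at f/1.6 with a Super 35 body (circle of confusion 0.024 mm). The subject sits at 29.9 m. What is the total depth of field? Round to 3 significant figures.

Hyperfocal distance H = f²/(N·c) + f = 150²/(1.6 × 0.024) + 150 = 22500/0.0384 + 150 ≈ 586087.5 mm ≈ 586.1 m.
Near limit Dn = s·(H − f)/(H + s − 2f) = 29900 × (586087.5 − 150) / (586087.5 + 29900 − 2 × 150) = 29900 × 585937.5 / 615687.5 ≈ 28455.2 mm.
Far limit Df = s·(H − f)/(H − s) = 29900 × (586087.5 − 150) / (586087.5 − 29900) = 29900 × 585937.5 / 556187.5 ≈ 31499.3 mm.
Depth of field = Df − Dn = 31499.3 − 28455.2 ≈ 3044.1 mm ≈ 3.04 m.

3.04 m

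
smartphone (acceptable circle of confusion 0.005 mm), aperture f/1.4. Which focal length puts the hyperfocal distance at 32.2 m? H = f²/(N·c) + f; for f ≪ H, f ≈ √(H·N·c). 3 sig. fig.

15.0 mm

From H = f²/(N·c) + f, with f ≪ H: f ≈ √(H·N·c) = √(32200 × 1.4 × 0.005) = √225.40 ≈ 15.01 mm.
The +f correction barely moves this — solving exactly, f² + N·c·f − N·c·H = 0 ⇒ f = (−N·c + √((N·c)² + 4·N·c·H))/2 = (−0.007 + √901.60)/2 ≈ 15.010 mm, so f ≈ 15.0 mm.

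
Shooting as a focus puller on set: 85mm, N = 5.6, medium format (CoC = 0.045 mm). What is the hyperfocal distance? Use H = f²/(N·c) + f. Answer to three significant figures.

Hyperfocal distance H = f²/(N·c) + f = 85²/(5.6 × 0.045) + 85 = 7225/0.252 + 85 ≈ 28755.6 mm ≈ 28.8 m.

28.8 m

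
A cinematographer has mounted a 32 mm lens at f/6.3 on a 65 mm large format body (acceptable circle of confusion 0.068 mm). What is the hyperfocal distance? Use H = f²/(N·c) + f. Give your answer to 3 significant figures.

2.42 m

Hyperfocal distance H = f²/(N·c) + f = 32²/(6.3 × 0.068) + 32 = 1024/0.4284 + 32 ≈ 2422.3 mm ≈ 2.42 m.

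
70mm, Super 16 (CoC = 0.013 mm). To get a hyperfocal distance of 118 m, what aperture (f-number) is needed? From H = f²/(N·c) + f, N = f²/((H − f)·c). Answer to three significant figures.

Rearrange H = f²/(N·c) + f for N: N = f² / ((H − f)·c).
N = 70² / ((118000 − 70) × 0.013) = 4900 / 1533 ≈ 3.20.

f/3.20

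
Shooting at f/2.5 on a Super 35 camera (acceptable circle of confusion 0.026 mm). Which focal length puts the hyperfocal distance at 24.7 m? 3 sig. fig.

From H = f²/(N·c) + f, with f ≪ H: f ≈ √(H·N·c) = √(24700 × 2.5 × 0.026) = √1605.5 ≈ 40.07 mm.
Exact: f² + N·c·f − N·c·H = 0 ⇒ f = (−N·c + √((N·c)² + 4·N·c·H))/2 = (−0.065 + √6422.0)/2 ≈ 40.036 mm ≈ 40.0 mm.

40.0 mm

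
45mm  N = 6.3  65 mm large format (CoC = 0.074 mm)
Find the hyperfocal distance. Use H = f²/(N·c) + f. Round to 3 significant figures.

Hyperfocal distance H = f²/(N·c) + f = 45²/(6.3 × 0.074) + 45 = 2025/0.4662 + 45 ≈ 4388.6 mm ≈ 4.39 m.

4.39 m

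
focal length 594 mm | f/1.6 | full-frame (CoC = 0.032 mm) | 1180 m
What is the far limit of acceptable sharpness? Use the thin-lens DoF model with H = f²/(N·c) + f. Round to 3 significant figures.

Hyperfocal distance H = f²/(N·c) + f = 594²/(1.6 × 0.032) + 594 = 352836/0.0512 + 594 ≈ 6891922.1 mm ≈ 6892 m.
Far limit Df = s·(H − f)/(H − s) = 1180000 × (6891922.1 − 594) / (6891922.1 − 1180000) = 1180000 × 6891328.1 / 5711922.1 ≈ 1423648 mm ≈ 1420 m.

1420 m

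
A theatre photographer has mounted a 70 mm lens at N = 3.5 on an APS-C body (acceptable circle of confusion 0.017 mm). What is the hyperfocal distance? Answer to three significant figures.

Hyperfocal distance H = f²/(N·c) + f = 70²/(3.5 × 0.017) + 70 = 4900/0.0595 + 70 ≈ 82422.9 mm ≈ 82.4 m.

82.4 m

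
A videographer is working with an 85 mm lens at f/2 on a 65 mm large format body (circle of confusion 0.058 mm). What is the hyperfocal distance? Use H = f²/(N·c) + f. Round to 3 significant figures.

62.4 m

Hyperfocal distance H = f²/(N·c) + f = 85²/(2 × 0.058) + 85 = 7225/0.116 + 85 ≈ 62369.5 mm ≈ 62.4 m.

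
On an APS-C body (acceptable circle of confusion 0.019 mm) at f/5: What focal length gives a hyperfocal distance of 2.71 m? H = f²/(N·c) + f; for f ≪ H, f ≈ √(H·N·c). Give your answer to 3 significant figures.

From H = f²/(N·c) + f, with f ≪ H: f ≈ √(H·N·c) = √(2710 × 5 × 0.019) = √257.45 ≈ 16.05 mm.
Exact: f² + N·c·f − N·c·H = 0 ⇒ f = (−N·c + √((N·c)² + 4·N·c·H))/2 = (−0.095 + √1029.8)/2 ≈ 15.998 mm ≈ 16.0 mm.

16.0 mm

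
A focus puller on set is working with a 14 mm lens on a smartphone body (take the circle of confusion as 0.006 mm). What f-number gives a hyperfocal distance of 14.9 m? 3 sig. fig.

Rearrange H = f²/(N·c) + f for N: N = f² / ((H − f)·c).
N = 14² / ((14900 − 14) × 0.006) = 196 / 89.32 ≈ 2.19.

f/2.19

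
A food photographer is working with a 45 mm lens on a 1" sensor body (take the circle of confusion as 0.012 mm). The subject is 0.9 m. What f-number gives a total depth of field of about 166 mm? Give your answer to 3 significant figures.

f/18

Write h = H − f = f²/(N·c). The thin-lens limits are Dn = s·h/(h + (s−f)) and Df = s·h/(h − (s−f)), so DoF = Df − Dn = 2·s·(s−f)·h / (h² − (s−f)²).
That is a quadratic in h: DoF·h² − 2·s·(s−f)·h − DoF·(s−f)² = 0 ⇒ h = (s−f)·(s + √(s² + DoF²)) / DoF = 855 × (900 + √(900² + 166²)) / 166 = 855 × (900 + 915.181) / 166 ≈ 9349.3 mm.
Then N = f²/(c·h) = 45² / (0.012 × 9349.3) = 2025 / 112.19 ≈ 18.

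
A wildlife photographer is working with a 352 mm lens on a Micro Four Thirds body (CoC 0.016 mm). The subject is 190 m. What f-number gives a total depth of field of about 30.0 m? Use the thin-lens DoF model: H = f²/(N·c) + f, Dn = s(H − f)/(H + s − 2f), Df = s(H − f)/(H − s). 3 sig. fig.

f/3.20

Write h = H − f = f²/(N·c). The thin-lens limits are Dn = s·h/(h + (s−f)) and Df = s·h/(h − (s−f)), so DoF = Df − Dn = 2·s·(s−f)·h / (h² − (s−f)²).
That is a quadratic in h: DoF·h² − 2·s·(s−f)·h − DoF·(s−f)² = 0 ⇒ h = (s−f)·(s + √(s² + DoF²)) / DoF = 189648 × (190000 + √(190000² + 30000²)) / 30000 = 189648 × (190000 + 192354) / 30000 ≈ 2417088 mm.
Then N = f²/(c·h) = 352² / (0.016 × 2417088) = 123904 / 38673 ≈ 3.20.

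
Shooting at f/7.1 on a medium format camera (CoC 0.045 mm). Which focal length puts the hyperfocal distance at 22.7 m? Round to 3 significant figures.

85.0 mm

From H = f²/(N·c) + f, with f ≪ H: f ≈ √(H·N·c) = √(22700 × 7.1 × 0.045) = √7252.6 ≈ 85.16 mm.
Exact: f² + N·c·f − N·c·H = 0 ⇒ f = (−N·c + √((N·c)² + 4·N·c·H))/2 = (−0.3195 + √29011)/2 ≈ 85.003 mm ≈ 85.0 mm.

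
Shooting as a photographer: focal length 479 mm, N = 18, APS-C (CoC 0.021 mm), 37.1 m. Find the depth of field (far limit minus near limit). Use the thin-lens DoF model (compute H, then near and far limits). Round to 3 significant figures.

Hyperfocal distance H = f²/(N·c) + f = 479²/(18 × 0.021) + 479 = 229441/0.378 + 479 ≈ 607465.8 mm ≈ 607.5 m.
Near limit Dn = s·(H − f)/(H + s − 2f) = 37100 × (607465.8 − 479) / (607465.8 + 37100 − 2 × 479) = 37100 × 606986.8 / 643607.8 ≈ 34989.0 mm.
Far limit Df = s·(H − f)/(H − s) = 37100 × (607465.8 − 479) / (607465.8 − 37100) = 37100 × 606986.8 / 570365.8 ≈ 39482.0 mm.
Depth of field = Df − Dn = 39482.0 − 34989.0 ≈ 4493.0 mm ≈ 4.49 m.

4.49 m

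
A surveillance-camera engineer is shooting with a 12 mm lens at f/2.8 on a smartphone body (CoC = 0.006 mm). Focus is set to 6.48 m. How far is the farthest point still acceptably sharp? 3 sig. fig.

Hyperfocal distance H = f²/(N·c) + f = 12²/(2.8 × 0.006) + 12 = 144/0.0168 + 12 ≈ 8583.4 mm ≈ 8.583 m.
Far limit Df = s·(H − f)/(H − s) = 6480 × (8583.4 − 12) / (8583.4 − 6480) = 6480 × 8571.4 / 2103.4 ≈ 26406 mm ≈ 26.4 m.

26.4 m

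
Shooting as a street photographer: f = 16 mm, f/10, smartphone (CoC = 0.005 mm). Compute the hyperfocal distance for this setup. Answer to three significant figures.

5.14 m

Hyperfocal distance H = f²/(N·c) + f = 16²/(10 × 0.005) + 16 = 256/0.05 + 16 ≈ 5136.0 mm ≈ 5.14 m.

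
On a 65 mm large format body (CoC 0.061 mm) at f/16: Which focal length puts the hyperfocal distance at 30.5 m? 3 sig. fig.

172 mm

From H = f²/(N·c) + f, with f ≪ H: f ≈ √(H·N·c) = √(30500 × 16 × 0.061) = √29768 ≈ 172.5 mm.
Exact: f² + N·c·f − N·c·H = 0 ⇒ f = (−N·c + √((N·c)² + 4·N·c·H))/2 = (−0.976 + √119073)/2 ≈ 172.05 mm ≈ 172 mm.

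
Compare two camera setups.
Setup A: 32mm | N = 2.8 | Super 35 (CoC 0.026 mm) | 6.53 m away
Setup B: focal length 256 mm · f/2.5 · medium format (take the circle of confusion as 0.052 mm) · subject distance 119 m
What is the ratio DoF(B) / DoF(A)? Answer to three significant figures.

Setup A: H = 32²/(2.8×0.026) + 32 ≈ 14097.9 mm; DoF = Df − Dn = 12136.8 − 4466.6 ≈ 7670.2 mm.
Setup B: H = 256²/(2.5×0.052) + 256 ≈ 504379.1 mm; DoF = Df − Dn = 155667 − 96314 ≈ 59353 mm.
Ratio = 59353 / 7670.2 ≈ 7.74.

7.74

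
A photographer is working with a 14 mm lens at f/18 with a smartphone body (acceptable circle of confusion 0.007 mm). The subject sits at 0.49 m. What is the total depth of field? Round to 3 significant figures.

Hyperfocal distance H = f²/(N·c) + f = 14²/(18 × 0.007) + 14 = 196/0.126 + 14 ≈ 1569.6 mm ≈ 1.570 m.
Near limit Dn = s·(H − f)/(H + s − 2f) = 490 × (1569.6 − 14) / (1569.6 + 490 − 2 × 14) = 490 × 1555.6 / 2031.6 ≈ 375.19 mm.
Far limit Df = s·(H − f)/(H − s) = 490 × (1569.6 − 14) / (1569.6 − 490) = 490 × 1555.6 / 1079.6 ≈ 706.05 mm.
Depth of field = Df − Dn = 706.05 − 375.19 ≈ 330.86 mm.

331 mm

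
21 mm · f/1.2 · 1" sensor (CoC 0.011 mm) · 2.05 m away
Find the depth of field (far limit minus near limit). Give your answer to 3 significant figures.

Hyperfocal distance H = f²/(N·c) + f = 21²/(1.2 × 0.011) + 21 = 441/0.0132 + 21 ≈ 33430.1 mm ≈ 33.43 m.
Near limit Dn = s·(H − f)/(H + s − 2f) = 2050 × (33430.1 − 21) / (33430.1 + 2050 − 2 × 21) = 2050 × 33409.1 / 35438.1 ≈ 1932.63 mm.
Far limit Df = s·(H − f)/(H − s) = 2050 × (33430.1 − 21) / (33430.1 − 2050) = 2050 × 33409.1 / 31380.1 ≈ 2182.55 mm.
Depth of field = Df − Dn = 2182.55 − 1932.63 ≈ 249.92 mm.

250 mm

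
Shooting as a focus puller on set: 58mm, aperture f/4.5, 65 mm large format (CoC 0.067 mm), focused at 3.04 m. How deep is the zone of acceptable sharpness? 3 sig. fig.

1.75 m

Hyperfocal distance H = f²/(N·c) + f = 58²/(4.5 × 0.067) + 58 = 3364/0.3015 + 58 ≈ 11215.5 mm ≈ 11.22 m.
Near limit Dn = s·(H − f)/(H + s − 2f) = 3040 × (11215.5 − 58) / (11215.5 + 3040 − 2 × 58) = 3040 × 11157.5 / 14139.5 ≈ 2398.9 mm.
Far limit Df = s·(H − f)/(H − s) = 3040 × (11215.5 − 58) / (11215.5 − 3040) = 3040 × 11157.5 / 8175.5 ≈ 4148.8 mm.
Depth of field = Df − Dn = 4148.8 − 2398.9 ≈ 1749.9 mm ≈ 1.75 m.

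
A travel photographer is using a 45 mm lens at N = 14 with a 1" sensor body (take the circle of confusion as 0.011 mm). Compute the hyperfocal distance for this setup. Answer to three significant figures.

Hyperfocal distance H = f²/(N·c) + f = 45²/(14 × 0.011) + 45 = 2025/0.154 + 45 ≈ 13194.4 mm ≈ 13.2 m.

13.2 m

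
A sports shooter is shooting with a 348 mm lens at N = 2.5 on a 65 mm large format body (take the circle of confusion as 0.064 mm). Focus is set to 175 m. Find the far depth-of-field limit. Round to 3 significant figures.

227 m

Hyperfocal distance H = f²/(N·c) + f = 348²/(2.5 × 0.064) + 348 = 121104/0.16 + 348 ≈ 757248.0 mm ≈ 757.2 m.
Far limit Df = s·(H − f)/(H − s) = 175000 × (757248.0 − 348) / (757248.0 − 175000) = 175000 × 756900.0 / 582248.0 ≈ 227493 mm ≈ 227 m.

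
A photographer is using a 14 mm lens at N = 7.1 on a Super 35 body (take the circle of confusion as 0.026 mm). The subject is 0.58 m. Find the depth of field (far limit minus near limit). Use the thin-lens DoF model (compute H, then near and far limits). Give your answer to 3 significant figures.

Hyperfocal distance H = f²/(N·c) + f = 14²/(7.1 × 0.026) + 14 = 196/0.1846 + 14 ≈ 1075.8 mm ≈ 1.076 m.
Near limit Dn = s·(H − f)/(H + s − 2f) = 580 × (1075.8 − 14) / (1075.8 + 580 − 2 × 14) = 580 × 1061.8 / 1627.8 ≈ 378.32 mm.
Far limit Df = s·(H − f)/(H − s) = 580 × (1075.8 − 14) / (1075.8 − 580) = 580 × 1061.8 / 495.8 ≈ 1242.18 mm.
Depth of field = Df − Dn = 1242.18 − 378.32 ≈ 863.86 mm ≈ 0.864 m.

0.864 m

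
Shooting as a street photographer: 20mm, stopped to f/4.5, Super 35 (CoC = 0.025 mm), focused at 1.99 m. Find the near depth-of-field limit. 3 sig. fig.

1.28 m

Hyperfocal distance H = f²/(N·c) + f = 20²/(4.5 × 0.025) + 20 = 400/0.1125 + 20 ≈ 3575.6 mm ≈ 3.576 m.
Near limit Dn = s·(H − f)/(H + s − 2f) = 1990 × (3575.6 − 20) / (3575.6 + 1990 − 2 × 20) = 1990 × 3555.6 / 5525.6 ≈ 1280.5 mm ≈ 1.28 m.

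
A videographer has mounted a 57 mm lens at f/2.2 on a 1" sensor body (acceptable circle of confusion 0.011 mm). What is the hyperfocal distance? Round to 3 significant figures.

Hyperfocal distance H = f²/(N·c) + f = 57²/(2.2 × 0.011) + 57 = 3249/0.0242 + 57 ≈ 134313.2 mm ≈ 134 m.

134 m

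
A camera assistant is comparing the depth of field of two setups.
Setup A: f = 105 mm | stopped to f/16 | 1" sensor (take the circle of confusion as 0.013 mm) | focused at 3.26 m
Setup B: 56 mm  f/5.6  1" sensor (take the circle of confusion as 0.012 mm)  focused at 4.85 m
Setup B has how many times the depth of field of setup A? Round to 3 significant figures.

2.59

Setup A: H = 105²/(16×0.013) + 105 ≈ 53109.8 mm; DoF = Df − Dn = 3466.33 − 3076.86 ≈ 389.47 mm.
Setup B: H = 56²/(5.6×0.012) + 56 ≈ 46722.7 mm; DoF = Df − Dn = 5405.3 − 4398.2 ≈ 1007.1 mm.
Ratio = 1007.1 / 389.47 ≈ 2.59.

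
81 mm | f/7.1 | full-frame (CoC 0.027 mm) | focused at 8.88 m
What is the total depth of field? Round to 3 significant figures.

Hyperfocal distance H = f²/(N·c) + f = 81²/(7.1 × 0.027) + 81 = 6561/0.1917 + 81 ≈ 34306.4 mm ≈ 34.31 m.
Near limit Dn = s·(H − f)/(H + s − 2f) = 8880 × (34306.4 − 81) / (34306.4 + 8880 − 2 × 81) = 8880 × 34225.4 / 43024.4 ≈ 7063.9 mm.
Far limit Df = s·(H − f)/(H − s) = 8880 × (34306.4 − 81) / (34306.4 − 8880) = 8880 × 34225.4 / 25426.4 ≈ 11953.0 mm.
Depth of field = Df − Dn = 11953.0 − 7063.9 ≈ 4889.1 mm ≈ 4.89 m.

4.89 m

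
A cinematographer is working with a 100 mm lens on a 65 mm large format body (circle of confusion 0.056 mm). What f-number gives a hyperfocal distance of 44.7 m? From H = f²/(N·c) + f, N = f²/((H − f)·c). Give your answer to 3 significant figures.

Rearrange H = f²/(N·c) + f for N: N = f² / ((H − f)·c).
N = 100² / ((44700 − 100) × 0.056) = 10000 / 2498 ≈ 4.

f/4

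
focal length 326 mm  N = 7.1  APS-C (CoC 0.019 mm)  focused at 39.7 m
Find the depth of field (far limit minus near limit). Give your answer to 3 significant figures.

Hyperfocal distance H = f²/(N·c) + f = 326²/(7.1 × 0.019) + 326 = 106276/0.1349 + 326 ≈ 788139.2 mm ≈ 788.1 m.
Near limit Dn = s·(H − f)/(H + s − 2f) = 39700 × (788139.2 − 326) / (788139.2 + 39700 − 2 × 326) = 39700 × 787813.2 / 827187.2 ≈ 37810.3 mm.
Far limit Df = s·(H − f)/(H − s) = 39700 × (788139.2 − 326) / (788139.2 − 39700) = 39700 × 787813.2 / 748439.2 ≈ 41788.5 mm.
Depth of field = Df − Dn = 41788.5 − 37810.3 ≈ 3978.2 mm ≈ 3.98 m.

3.98 m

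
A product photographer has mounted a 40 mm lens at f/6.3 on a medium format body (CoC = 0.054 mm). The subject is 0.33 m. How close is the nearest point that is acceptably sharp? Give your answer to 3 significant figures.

311 mm

Hyperfocal distance H = f²/(N·c) + f = 40²/(6.3 × 0.054) + 40 = 1600/0.3402 + 40 ≈ 4743.1 mm ≈ 4.743 m.
Near limit Dn = s·(H − f)/(H + s − 2f) = 330 × (4743.1 − 40) / (4743.1 + 330 − 2 × 40) = 330 × 4703.1 / 4993.1 ≈ 310.83 mm.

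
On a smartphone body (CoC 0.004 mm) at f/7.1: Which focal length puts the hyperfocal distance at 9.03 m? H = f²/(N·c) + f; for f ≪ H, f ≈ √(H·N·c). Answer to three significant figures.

From H = f²/(N·c) + f, with f ≪ H: f ≈ √(H·N·c) = √(9030 × 7.1 × 0.004) = √256.45 ≈ 16.01 mm.
The +f correction barely moves this — solving exactly, f² + N·c·f − N·c·H = 0 ⇒ f = (−N·c + √((N·c)² + 4·N·c·H))/2 = (−0.0284 + √1025.8)/2 ≈ 16.000 mm, so f ≈ 16.0 mm.

16.0 mm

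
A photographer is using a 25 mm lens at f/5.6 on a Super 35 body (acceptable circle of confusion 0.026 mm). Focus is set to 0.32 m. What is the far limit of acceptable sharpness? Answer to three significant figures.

Hyperfocal distance H = f²/(N·c) + f = 25²/(5.6 × 0.026) + 25 = 625/0.1456 + 25 ≈ 4317.6 mm ≈ 4.318 m.
Far limit Df = s·(H − f)/(H − s) = 320 × (4317.6 − 25) / (4317.6 − 320) = 320 × 4292.6 / 3997.6 ≈ 343.61 mm.

344 mm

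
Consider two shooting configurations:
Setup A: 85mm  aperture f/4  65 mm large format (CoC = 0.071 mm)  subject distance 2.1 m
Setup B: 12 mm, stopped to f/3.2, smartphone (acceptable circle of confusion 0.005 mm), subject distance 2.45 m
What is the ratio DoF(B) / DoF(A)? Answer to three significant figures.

4.28

Setup A: H = 85²/(4×0.071) + 85 ≈ 25525.1 mm; DoF = Df − Dn = 2280.64 − 1945.88 ≈ 334.76 mm.
Setup B: H = 12²/(3.2×0.005) + 12 ≈ 9012.0 mm; DoF = Df − Dn = 3360.3 − 1927.8 ≈ 1432.5 mm.
Ratio = 1432.5 / 334.76 ≈ 4.28.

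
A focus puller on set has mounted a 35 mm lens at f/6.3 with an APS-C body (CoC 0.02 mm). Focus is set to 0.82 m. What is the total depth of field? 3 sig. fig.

133 mm

Hyperfocal distance H = f²/(N·c) + f = 35²/(6.3 × 0.02) + 35 = 1225/0.126 + 35 ≈ 9757.2 mm ≈ 9.757 m.
Near limit Dn = s·(H − f)/(H + s − 2f) = 820 × (9757.2 − 35) / (9757.2 + 820 − 2 × 35) = 820 × 9722.2 / 10507.2 ≈ 758.74 mm.
Far limit Df = s·(H − f)/(H − s) = 820 × (9757.2 − 35) / (9757.2 − 820) = 820 × 9722.2 / 8937.2 ≈ 892.02 mm.
Depth of field = Df − Dn = 892.02 − 758.74 ≈ 133.28 mm.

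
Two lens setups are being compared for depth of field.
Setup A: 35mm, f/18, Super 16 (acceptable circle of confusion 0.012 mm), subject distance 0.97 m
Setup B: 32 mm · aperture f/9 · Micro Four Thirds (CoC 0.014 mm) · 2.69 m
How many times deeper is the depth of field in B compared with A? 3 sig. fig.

Setup A: H = 35²/(18×0.012) + 35 ≈ 5706.3 mm; DoF = Df − Dn = 1161.49 − 832.71 ≈ 328.78 mm.
Setup B: H = 32²/(9×0.014) + 32 ≈ 8159.0 mm; DoF = Df − Dn = 3997.4 − 2027.0 ≈ 1970.4 mm.
Ratio = 1970.4 / 328.78 ≈ 5.99.

5.99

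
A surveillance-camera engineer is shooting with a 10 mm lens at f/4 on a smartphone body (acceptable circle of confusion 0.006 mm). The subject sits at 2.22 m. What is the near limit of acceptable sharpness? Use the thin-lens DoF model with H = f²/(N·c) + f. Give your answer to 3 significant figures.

Hyperfocal distance H = f²/(N·c) + f = 10²/(4 × 0.006) + 10 = 100/0.024 + 10 ≈ 4176.7 mm ≈ 4.177 m.
Near limit Dn = s·(H − f)/(H + s − 2f) = 2220 × (4176.7 − 10) / (4176.7 + 2220 − 2 × 10) = 2220 × 4166.7 / 6376.7 ≈ 1450.6 mm ≈ 1.45 m.

1.45 m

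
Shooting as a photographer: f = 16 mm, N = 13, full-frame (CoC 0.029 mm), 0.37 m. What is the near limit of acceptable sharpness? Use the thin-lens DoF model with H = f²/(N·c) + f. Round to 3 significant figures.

243 mm

Hyperfocal distance H = f²/(N·c) + f = 16²/(13 × 0.029) + 16 = 256/0.377 + 16 ≈ 695.0 mm ≈ 0.695 m.
Near limit Dn = s·(H − f)/(H + s − 2f) = 370 × (695.0 − 16) / (695.0 + 370 − 2 × 16) = 370 × 679.0 / 1033.0 ≈ 243.21 mm.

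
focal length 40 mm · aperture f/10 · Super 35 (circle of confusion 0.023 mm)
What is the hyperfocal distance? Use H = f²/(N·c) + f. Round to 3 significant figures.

7.00 m

Hyperfocal distance H = f²/(N·c) + f = 40²/(10 × 0.023) + 40 = 1600/0.23 + 40 ≈ 6996.5 mm ≈ 7.00 m.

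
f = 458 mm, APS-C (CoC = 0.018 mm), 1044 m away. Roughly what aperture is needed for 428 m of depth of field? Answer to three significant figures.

Write h = H − f = f²/(N·c). The thin-lens limits are Dn = s·h/(h + (s−f)) and Df = s·h/(h − (s−f)), so DoF = Df − Dn = 2·s·(s−f)·h / (h² − (s−f)²).
That is a quadratic in h: DoF·h² − 2·s·(s−f)·h − DoF·(s−f)² = 0 ⇒ h = (s−f)·(s + √(s² + DoF²)) / DoF = 1043542 × (1044000 + √(1044000² + 428000²)) / 428000 = 1043542 × (1044000 + 1128326) / 428000 ≈ 5296527 mm.
Then N = f²/(c·h) = 458² / (0.018 × 5296527) = 209764 / 95337 ≈ 2.20.

f/2.20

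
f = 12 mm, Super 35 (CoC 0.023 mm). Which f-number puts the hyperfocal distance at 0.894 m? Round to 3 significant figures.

Rearrange H = f²/(N·c) + f for N: N = f² / ((H − f)·c).
N = 12² / ((894 − 12) × 0.023) = 144 / 20.29 ≈ 7.10.

f/7.10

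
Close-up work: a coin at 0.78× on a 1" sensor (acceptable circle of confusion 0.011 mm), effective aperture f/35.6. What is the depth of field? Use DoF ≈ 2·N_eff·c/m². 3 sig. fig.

1.29 mm

At magnification m, DoF ≈ 2·N_eff·c/m² = 2 × 35.6 × 0.011 / 0.78² = 0.7832 / 0.6084 ≈ 1.29 mm.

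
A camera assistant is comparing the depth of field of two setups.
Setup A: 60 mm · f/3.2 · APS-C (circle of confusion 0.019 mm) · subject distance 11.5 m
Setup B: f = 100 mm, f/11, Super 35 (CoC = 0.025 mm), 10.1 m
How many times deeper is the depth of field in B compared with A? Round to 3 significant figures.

1.30

Setup A: H = 60²/(3.2×0.019) + 60 ≈ 59270.5 mm; DoF = Df − Dn = 14254.0 − 9637.9 ≈ 4616.1 mm.
Setup B: H = 100²/(11×0.025) + 100 ≈ 36463.6 mm; DoF = Df − Dn = 13931.0 − 7921.6 ≈ 6009.4 mm.
Ratio = 6009.4 / 4616.1 ≈ 1.30.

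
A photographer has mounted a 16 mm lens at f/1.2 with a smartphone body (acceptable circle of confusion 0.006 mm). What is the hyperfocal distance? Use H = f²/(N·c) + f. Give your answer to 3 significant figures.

Hyperfocal distance H = f²/(N·c) + f = 16²/(1.2 × 0.006) + 16 = 256/0.0072 + 16 ≈ 35571.6 mm ≈ 35.6 m.

35.6 m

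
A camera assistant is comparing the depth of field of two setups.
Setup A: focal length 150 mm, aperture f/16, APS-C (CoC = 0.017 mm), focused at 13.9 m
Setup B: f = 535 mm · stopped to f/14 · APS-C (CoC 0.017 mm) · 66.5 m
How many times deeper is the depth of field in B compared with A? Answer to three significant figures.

1.54

Setup A: H = 150²/(16×0.017) + 150 ≈ 82870.6 mm; DoF = Df − Dn = 16671.1 − 11918.8 ≈ 4752.3 mm.
Setup B: H = 535²/(14×0.017) + 535 ≈ 1203161.1 mm; DoF = Df − Dn = 70359.3 − 63042.1 ≈ 7317.2 mm.
Ratio = 7317.2 / 4752.3 ≈ 1.54.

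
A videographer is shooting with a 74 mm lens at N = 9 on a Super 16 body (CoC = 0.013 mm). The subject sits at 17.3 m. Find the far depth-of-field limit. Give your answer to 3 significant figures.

Hyperfocal distance H = f²/(N·c) + f = 74²/(9 × 0.013) + 74 = 5476/0.117 + 74 ≈ 46877.4 mm ≈ 46.88 m.
Far limit Df = s·(H − f)/(H − s) = 17300 × (46877.4 − 74) / (46877.4 − 17300) = 17300 × 46803.4 / 29577.4 ≈ 27376 mm ≈ 27.4 m.

27.4 m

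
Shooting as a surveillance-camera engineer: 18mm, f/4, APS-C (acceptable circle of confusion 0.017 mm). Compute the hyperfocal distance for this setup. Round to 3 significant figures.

4.78 m

Hyperfocal distance H = f²/(N·c) + f = 18²/(4 × 0.017) + 18 = 324/0.068 + 18 ≈ 4782.7 mm ≈ 4.78 m.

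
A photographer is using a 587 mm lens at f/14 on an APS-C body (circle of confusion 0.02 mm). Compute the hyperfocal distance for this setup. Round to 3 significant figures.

Hyperfocal distance H = f²/(N·c) + f = 587²/(14 × 0.02) + 587 = 344569/0.28 + 587 ≈ 1231190.6 mm ≈ 1230 m.

1230 m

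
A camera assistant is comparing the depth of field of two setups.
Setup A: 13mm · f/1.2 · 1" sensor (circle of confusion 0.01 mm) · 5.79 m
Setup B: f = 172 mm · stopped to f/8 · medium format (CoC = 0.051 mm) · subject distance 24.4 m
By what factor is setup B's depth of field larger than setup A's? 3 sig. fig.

Setup A: H = 13²/(1.2×0.01) + 13 ≈ 14096.3 mm; DoF = Df − Dn = 9816.9 − 4105.8 ≈ 5711.1 mm.
Setup B: H = 172²/(8×0.051) + 172 ≈ 72681.8 mm; DoF = Df − Dn = 36644 − 18289 ≈ 18355 mm.
Ratio = 18355 / 5711.1 ≈ 3.21.

3.21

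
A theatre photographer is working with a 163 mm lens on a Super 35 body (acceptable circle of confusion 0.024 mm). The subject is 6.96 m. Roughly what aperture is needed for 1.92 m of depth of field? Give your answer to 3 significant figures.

Write h = H − f = f²/(N·c). The thin-lens limits are Dn = s·h/(h + (s−f)) and Df = s·h/(h − (s−f)), so DoF = Df − Dn = 2·s·(s−f)·h / (h² − (s−f)²).
That is a quadratic in h: DoF·h² − 2·s·(s−f)·h − DoF·(s−f)² = 0 ⇒ h = (s−f)·(s + √(s² + DoF²)) / DoF = 6797 × (6960 + √(6960² + 1920²)) / 1920 = 6797 × (6960 + 7219.97) / 1920 ≈ 50199 mm.
Then N = f²/(c·h) = 163² / (0.024 × 50199) = 26569 / 1204.8 ≈ 22.1.

f/22.1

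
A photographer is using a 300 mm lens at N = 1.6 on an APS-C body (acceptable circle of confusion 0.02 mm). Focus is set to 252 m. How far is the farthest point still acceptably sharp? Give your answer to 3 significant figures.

Hyperfocal distance H = f²/(N·c) + f = 300²/(1.6 × 0.02) + 300 = 90000/0.032 + 300 ≈ 2812800.0 mm ≈ 2813 m.
Far limit Df = s·(H − f)/(H − s) = 252000 × (2812800.0 − 300) / (2812800.0 − 252000) = 252000 × 2812500.0 / 2560800.0 ≈ 276769 mm ≈ 277 m.

277 m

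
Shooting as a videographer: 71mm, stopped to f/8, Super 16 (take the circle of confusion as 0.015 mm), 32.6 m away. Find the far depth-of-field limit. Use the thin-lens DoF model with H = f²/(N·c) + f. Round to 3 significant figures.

Hyperfocal distance H = f²/(N·c) + f = 71²/(8 × 0.015) + 71 = 5041/0.12 + 71 ≈ 42079.3 mm ≈ 42.08 m.
Far limit Df = s·(H − f)/(H − s) = 32600 × (42079.3 − 71) / (42079.3 − 32600) = 32600 × 42008.3 / 9479.3 ≈ 144469 mm ≈ 144 m.

144 m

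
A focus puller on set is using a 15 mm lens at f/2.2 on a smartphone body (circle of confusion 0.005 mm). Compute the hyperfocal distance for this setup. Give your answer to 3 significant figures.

Hyperfocal distance H = f²/(N·c) + f = 15²/(2.2 × 0.005) + 15 = 225/0.011 + 15 ≈ 20469.5 mm ≈ 20.5 m.

20.5 m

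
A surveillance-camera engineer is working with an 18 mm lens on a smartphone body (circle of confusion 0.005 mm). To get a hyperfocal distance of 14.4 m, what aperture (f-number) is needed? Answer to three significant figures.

f/4.51

Rearrange H = f²/(N·c) + f for N: N = f² / ((H − f)·c).
N = 18² / ((14400 − 18) × 0.005) = 324 / 71.91 ≈ 4.51.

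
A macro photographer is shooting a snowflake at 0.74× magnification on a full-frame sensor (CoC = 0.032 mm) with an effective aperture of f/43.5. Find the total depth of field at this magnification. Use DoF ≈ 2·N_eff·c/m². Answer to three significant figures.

5.08 mm

At magnification m, DoF ≈ 2·N_eff·c/m² = 2 × 43.5 × 0.032 / 0.74² = 2.784 / 0.5476 ≈ 5.08 mm.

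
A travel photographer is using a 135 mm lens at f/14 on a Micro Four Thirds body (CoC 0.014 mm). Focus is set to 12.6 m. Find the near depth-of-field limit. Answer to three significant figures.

Hyperfocal distance H = f²/(N·c) + f = 135²/(14 × 0.014) + 135 = 18225/0.196 + 135 ≈ 93119.7 mm ≈ 93.12 m.
Near limit Dn = s·(H − f)/(H + s − 2f) = 12600 × (93119.7 − 135) / (93119.7 + 12600 − 2 × 135) = 12600 × 92984.7 / 105449.7 ≈ 11111 mm ≈ 11.1 m.

11.1 m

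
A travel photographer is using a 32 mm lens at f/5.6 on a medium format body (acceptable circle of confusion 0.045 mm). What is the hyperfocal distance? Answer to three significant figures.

4.10 m

Hyperfocal distance H = f²/(N·c) + f = 32²/(5.6 × 0.045) + 32 = 1024/0.252 + 32 ≈ 4095.5 mm ≈ 4.10 m.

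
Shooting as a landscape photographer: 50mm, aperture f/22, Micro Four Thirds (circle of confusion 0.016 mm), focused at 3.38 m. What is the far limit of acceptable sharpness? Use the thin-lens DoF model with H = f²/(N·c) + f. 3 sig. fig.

Hyperfocal distance H = f²/(N·c) + f = 50²/(22 × 0.016) + 50 = 2500/0.352 + 50 ≈ 7152.3 mm ≈ 7.152 m.
Far limit Df = s·(H − f)/(H − s) = 3380 × (7152.3 − 50) / (7152.3 − 3380) = 3380 × 7102.3 / 3772.3 ≈ 6363.7 mm ≈ 6.36 m.

6.36 m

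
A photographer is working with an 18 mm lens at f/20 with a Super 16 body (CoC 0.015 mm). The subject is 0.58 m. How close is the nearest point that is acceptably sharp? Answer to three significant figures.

381 mm

Hyperfocal distance H = f²/(N·c) + f = 18²/(20 × 0.015) + 18 = 324/0.3 + 18 ≈ 1098.0 mm ≈ 1.098 m.
Near limit Dn = s·(H − f)/(H + s − 2f) = 580 × (1098.0 − 18) / (1098.0 + 580 − 2 × 18) = 580 × 1080.0 / 1642.0 ≈ 381.49 mm.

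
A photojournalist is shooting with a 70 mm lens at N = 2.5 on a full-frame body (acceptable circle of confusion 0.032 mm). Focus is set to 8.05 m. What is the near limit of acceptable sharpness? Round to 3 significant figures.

Hyperfocal distance H = f²/(N·c) + f = 70²/(2.5 × 0.032) + 70 = 4900/0.08 + 70 ≈ 61320.0 mm ≈ 61.32 m.
Near limit Dn = s·(H − f)/(H + s − 2f) = 8050 × (61320.0 − 70) / (61320.0 + 8050 − 2 × 70) = 8050 × 61250.0 / 69230.0 ≈ 7122.1 mm ≈ 7.12 m.

7.12 m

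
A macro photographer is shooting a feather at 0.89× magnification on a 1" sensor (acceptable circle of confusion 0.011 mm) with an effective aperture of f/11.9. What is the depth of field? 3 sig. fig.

0.331 mm

At magnification m, DoF ≈ 2·N_eff·c/m² = 2 × 11.9 × 0.011 / 0.89² = 0.2618 / 0.7921 ≈ 0.331 mm.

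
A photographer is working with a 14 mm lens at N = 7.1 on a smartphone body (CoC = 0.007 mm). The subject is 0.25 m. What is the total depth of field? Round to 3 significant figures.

30.0 mm

Hyperfocal distance H = f²/(N·c) + f = 14²/(7.1 × 0.007) + 14 = 196/0.0497 + 14 ≈ 3957.7 mm ≈ 3.958 m.
Near limit Dn = s·(H − f)/(H + s − 2f) = 250 × (3957.7 − 14) / (3957.7 + 250 − 2 × 14) = 250 × 3943.7 / 4179.7 ≈ 235.884 mm.
Far limit Df = s·(H − f)/(H − s) = 250 × (3957.7 − 14) / (3957.7 − 250) = 250 × 3943.7 / 3707.7 ≈ 265.913 mm.
Depth of field = Df − Dn = 265.913 − 235.884 ≈ 30.029 mm.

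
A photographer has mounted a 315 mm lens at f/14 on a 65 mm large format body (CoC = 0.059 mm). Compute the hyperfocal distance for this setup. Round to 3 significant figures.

120 m

Hyperfocal distance H = f²/(N·c) + f = 315²/(14 × 0.059) + 315 = 99225/0.826 + 315 ≈ 120442.1 mm ≈ 120 m.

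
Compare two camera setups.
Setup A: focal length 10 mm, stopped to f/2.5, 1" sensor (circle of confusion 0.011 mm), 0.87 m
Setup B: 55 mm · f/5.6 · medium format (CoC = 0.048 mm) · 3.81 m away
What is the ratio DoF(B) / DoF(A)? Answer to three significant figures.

Setup A: H = 10²/(2.5×0.011) + 10 ≈ 3646.4 mm; DoF = Df − Dn = 1139.49 − 703.60 ≈ 435.89 mm.
Setup B: H = 55²/(5.6×0.048) + 55 ≈ 11308.7 mm; DoF = Df − Dn = 5717.9 − 2856.8 ≈ 2861.1 mm.
Ratio = 2861.1 / 435.89 ≈ 6.56.

6.56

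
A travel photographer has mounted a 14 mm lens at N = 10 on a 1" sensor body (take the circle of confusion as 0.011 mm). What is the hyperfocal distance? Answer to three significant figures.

Hyperfocal distance H = f²/(N·c) + f = 14²/(10 × 0.011) + 14 = 196/0.11 + 14 ≈ 1795.8 mm ≈ 1.80 m.

1.80 m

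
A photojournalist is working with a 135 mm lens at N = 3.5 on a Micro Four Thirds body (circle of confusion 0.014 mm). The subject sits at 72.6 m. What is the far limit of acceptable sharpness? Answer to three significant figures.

90.2 m

Hyperfocal distance H = f²/(N·c) + f = 135²/(3.5 × 0.014) + 135 = 18225/0.049 + 135 ≈ 372073.8 mm ≈ 372.1 m.
Far limit Df = s·(H − f)/(H − s) = 72600 × (372073.8 − 135) / (372073.8 − 72600) = 72600 × 371938.8 / 299473.8 ≈ 90167 mm ≈ 90.2 m.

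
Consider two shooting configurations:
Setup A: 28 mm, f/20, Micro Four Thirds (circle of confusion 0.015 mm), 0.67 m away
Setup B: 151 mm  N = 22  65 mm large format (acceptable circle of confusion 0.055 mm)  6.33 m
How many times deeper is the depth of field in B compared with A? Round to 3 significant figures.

Setup A: H = 28²/(20×0.015) + 28 ≈ 2641.3 mm; DoF = Df − Dn = 888.20 − 537.87 ≈ 350.33 mm.
Setup B: H = 151²/(22×0.055) + 151 ≈ 18994.8 mm; DoF = Df − Dn = 9418.3 − 4766.9 ≈ 4651.4 mm.
Ratio = 4651.4 / 350.33 ≈ 13.3.

13.3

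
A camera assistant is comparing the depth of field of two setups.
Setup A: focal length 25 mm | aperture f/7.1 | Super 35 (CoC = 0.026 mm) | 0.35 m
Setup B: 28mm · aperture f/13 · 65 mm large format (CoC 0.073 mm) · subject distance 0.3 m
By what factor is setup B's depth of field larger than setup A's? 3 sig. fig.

Setup A: H = 25²/(7.1×0.026) + 25 ≈ 3410.7 mm; DoF = Df − Dn = 387.165 − 319.345 ≈ 67.820 mm.
Setup B: H = 28²/(13×0.073) + 28 ≈ 854.1 mm; DoF = Df − Dn = 447.26 − 225.69 ≈ 221.57 mm.
Ratio = 221.57 / 67.820 ≈ 3.27.

3.27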